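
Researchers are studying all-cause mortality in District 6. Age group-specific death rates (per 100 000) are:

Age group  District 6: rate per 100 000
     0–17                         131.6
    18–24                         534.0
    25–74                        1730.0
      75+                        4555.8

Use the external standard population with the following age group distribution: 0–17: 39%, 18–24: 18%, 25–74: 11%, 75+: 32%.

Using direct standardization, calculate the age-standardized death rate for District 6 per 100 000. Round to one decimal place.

Standard weights: 0.39, 0.18, 0.11, 0.32.
Standardized rate: 0.3900×131.6 + 0.1800×534.0 + 0.1100×1730.0 + 0.3200×4555.8 = 1795.6000 per 100 000.

1795.6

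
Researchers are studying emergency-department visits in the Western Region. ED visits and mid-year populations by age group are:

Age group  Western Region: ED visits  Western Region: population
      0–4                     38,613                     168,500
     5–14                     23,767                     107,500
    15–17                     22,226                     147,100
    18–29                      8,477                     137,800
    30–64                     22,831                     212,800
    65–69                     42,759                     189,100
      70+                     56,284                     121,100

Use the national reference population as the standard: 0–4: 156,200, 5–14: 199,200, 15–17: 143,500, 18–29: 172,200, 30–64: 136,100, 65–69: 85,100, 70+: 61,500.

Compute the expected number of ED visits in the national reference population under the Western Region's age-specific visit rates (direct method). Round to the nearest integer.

Age-specific rates per 1,000 for the Western Region: 229.157, 221.088, 151.094, 61.517, 107.289, 226.118, 464.773.
Expected ED visits = Σ (standard pop × age-specific rate ÷ 1,000)
= 156,200×229.157/1,000 + 199,200×221.088/1,000 + 143,500×151.094/1,000 + 172,200×61.517/1,000 + 136,100×107.289/1,000 + 85,100×226.118/1,000 + 61,500×464.773/1,000
= 35794.37 + 44040.80 + 21682.06 + 10593.17 + 14601.97 + 19242.68 + 28583.53 = 174538.59.

174539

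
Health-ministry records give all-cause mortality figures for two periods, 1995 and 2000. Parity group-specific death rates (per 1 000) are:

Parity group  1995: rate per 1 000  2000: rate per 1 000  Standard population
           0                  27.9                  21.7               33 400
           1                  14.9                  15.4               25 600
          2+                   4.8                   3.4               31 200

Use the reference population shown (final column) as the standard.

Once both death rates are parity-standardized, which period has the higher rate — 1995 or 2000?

Standard total = 90 200; weights = 0.3703, 0.2838, 0.3459.
1995: 0.3703×27.9 + 0.2838×14.9 + 0.3459×4.8 = 16.2202 per 1 000.
2000: 0.3703×21.7 + 0.2838×15.4 + 0.3459×3.4 = 13.5820 per 1 000.

1995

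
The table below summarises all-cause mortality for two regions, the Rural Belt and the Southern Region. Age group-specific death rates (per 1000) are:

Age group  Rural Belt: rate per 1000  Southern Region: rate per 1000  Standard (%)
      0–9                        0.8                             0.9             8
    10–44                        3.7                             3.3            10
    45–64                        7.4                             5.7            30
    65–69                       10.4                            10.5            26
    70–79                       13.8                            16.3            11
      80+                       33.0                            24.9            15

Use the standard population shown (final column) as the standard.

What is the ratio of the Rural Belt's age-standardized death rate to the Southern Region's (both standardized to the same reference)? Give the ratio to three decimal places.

Standard weights: 0.08, 0.10, 0.30, 0.26, 0.11, 0.15.
The Rural Belt: 0.0800×0.8 + 0.1000×3.7 + 0.3000×7.4 + 0.2600×10.4 + 0.1100×13.8 + 0.1500×33.0 = 11.8260 per 1000.
The Southern Region: 0.0800×0.9 + 0.1000×3.3 + 0.3000×5.7 + 0.2600×10.5 + 0.1100×16.3 + 0.1500×24.9 = 10.3700 per 1000.
Ratio = 11.8260 ÷ 10.3700 = 1.14041.

1.140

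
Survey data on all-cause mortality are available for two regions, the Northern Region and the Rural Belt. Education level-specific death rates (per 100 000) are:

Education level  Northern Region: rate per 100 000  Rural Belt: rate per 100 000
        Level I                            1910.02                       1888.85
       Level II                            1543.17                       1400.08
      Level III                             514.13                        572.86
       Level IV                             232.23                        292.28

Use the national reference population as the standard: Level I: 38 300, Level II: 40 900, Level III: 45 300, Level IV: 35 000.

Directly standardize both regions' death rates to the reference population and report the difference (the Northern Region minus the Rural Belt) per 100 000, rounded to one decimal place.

11.9

Standard total = 159 500; weights = 0.2401, 0.2564, 0.2840, 0.2194.
The Northern Region: 0.2401×1910.02 + 0.2564×1543.17 + 0.2840×514.13 + 0.2194×232.23 = 1051.3327 per 100 000.
The Rural Belt: 0.2401×1888.85 + 0.2564×1400.08 + 0.2840×572.86 + 0.2194×292.28 = 1039.4143 per 100 000.
Difference = 1051.3327 − 1039.4143 = 11.9183.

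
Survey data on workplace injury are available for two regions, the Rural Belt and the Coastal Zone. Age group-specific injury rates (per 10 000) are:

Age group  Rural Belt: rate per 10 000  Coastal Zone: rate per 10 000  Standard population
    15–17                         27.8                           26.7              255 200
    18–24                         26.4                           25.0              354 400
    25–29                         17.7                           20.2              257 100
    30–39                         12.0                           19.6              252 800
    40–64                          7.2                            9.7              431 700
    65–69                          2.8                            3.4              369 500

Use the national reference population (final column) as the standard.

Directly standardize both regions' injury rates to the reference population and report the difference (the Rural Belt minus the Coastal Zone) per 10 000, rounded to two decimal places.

Standard total = 1 920 700; weights = 0.1329, 0.1845, 0.1339, 0.1316, 0.2248, 0.1924.
The Rural Belt: 0.1329×27.8 + 0.1845×26.4 + 0.1339×17.7 + 0.1316×12.0 + 0.2248×7.2 + 0.1924×2.8 = 14.6706 per 10 000.
The Coastal Zone: 0.1329×26.7 + 0.1845×25.0 + 0.1339×20.2 + 0.1316×19.6 + 0.2248×9.7 + 0.1924×3.4 = 16.2784 per 10 000.
Difference = 14.6706 − 16.2784 = -1.6078.

-1.61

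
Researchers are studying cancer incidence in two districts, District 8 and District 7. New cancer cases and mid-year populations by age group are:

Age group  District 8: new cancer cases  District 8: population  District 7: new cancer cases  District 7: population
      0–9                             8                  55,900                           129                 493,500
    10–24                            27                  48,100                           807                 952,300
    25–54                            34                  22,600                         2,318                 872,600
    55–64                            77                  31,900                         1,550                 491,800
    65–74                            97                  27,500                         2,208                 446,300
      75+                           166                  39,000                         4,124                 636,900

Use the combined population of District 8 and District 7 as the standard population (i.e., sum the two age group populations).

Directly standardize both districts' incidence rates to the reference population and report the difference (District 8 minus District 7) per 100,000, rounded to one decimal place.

Age-specific rates per 100,000 for District 8: 14.31, 56.13, 150.44, 241.38, 352.73, 425.64.
For District 7: 26.14, 84.74, 265.64, 315.17, 494.73, 647.51.
Combined standard total = 4,118,400; weights = 0.1334, 0.2429, 0.2174, 0.1272, 0.1150, 0.1641.
District 8: 0.1334×14.31 + 0.2429×56.13 + 0.2174×150.44 + 0.1272×241.38 + 0.1150×352.73 + 0.1641×425.64 = 189.3739 per 100,000.
District 7: 0.1334×26.14 + 0.2429×84.74 + 0.2174×265.64 + 0.1272×315.17 + 0.1150×494.73 + 0.1641×647.51 = 285.0750 per 100,000.
Difference = 189.3739 − 285.0750 = -95.7011.

-95.7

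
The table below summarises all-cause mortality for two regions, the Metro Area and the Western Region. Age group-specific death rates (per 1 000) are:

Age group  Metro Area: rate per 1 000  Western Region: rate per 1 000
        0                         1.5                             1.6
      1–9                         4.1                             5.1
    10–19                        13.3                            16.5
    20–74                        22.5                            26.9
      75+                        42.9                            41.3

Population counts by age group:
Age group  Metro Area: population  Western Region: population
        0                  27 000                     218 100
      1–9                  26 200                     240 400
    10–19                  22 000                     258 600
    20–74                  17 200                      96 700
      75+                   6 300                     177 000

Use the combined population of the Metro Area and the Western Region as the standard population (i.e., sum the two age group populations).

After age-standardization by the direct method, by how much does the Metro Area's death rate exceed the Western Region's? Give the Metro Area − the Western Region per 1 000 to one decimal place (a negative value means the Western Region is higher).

-1.3

Combined standard total = 1 089 500; weights = 0.2250, 0.2447, 0.2575, 0.1045, 0.1682.
The Metro Area: 0.2250×1.5 + 0.2447×4.1 + 0.2575×13.3 + 0.1045×22.5 + 0.1682×42.9 = 14.3359 per 1 000.
The Western Region: 0.2250×1.6 + 0.2447×5.1 + 0.2575×16.5 + 0.1045×26.9 + 0.1682×41.3 = 15.6181 per 1 000.
Difference = 14.3359 − 15.6181 = -1.2822.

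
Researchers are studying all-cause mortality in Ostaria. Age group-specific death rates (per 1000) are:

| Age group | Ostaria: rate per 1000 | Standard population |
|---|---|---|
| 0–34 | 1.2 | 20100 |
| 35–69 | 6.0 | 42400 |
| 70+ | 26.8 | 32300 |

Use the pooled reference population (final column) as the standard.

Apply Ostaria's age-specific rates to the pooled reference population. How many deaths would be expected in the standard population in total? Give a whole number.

Expected deaths = Σ (standard pop × age-specific rate ÷ 1000)
= 20100×1.2/1000 + 42400×6.0/1000 + 32300×26.8/1000
= 24.12 + 254.40 + 865.64 = 1144.16.

1144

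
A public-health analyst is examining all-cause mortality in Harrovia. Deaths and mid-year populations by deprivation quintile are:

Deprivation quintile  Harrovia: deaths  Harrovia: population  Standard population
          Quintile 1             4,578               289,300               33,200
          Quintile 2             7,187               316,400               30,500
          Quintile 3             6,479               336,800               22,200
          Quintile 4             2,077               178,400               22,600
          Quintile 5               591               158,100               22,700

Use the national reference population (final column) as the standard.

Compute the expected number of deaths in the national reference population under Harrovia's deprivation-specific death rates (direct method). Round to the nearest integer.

Deprivation-specific rates per 100,000 for Harrovia: 1582.44, 2271.49, 1923.69, 1164.24, 373.81.
Expected deaths = Σ (standard pop × deprivation-specific rate ÷ 100,000)
= 33,200×1582.44/100,000 + 30,500×2271.49/100,000 + 22,200×1923.69/100,000 + 22,600×1164.24/100,000 + 22,700×373.81/100,000
= 525.37 + 692.80 + 427.06 + 263.12 + 84.86 = 1993.21.

1993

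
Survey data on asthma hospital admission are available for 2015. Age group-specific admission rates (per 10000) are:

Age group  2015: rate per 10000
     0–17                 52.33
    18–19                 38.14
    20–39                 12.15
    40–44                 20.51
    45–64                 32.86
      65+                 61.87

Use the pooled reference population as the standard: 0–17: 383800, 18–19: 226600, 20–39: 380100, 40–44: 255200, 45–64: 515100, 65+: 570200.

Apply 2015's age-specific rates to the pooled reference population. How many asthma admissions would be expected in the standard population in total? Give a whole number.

Expected asthma admissions = Σ (standard pop × age-specific rate ÷ 10000)
= 383800×52.33/10000 + 226600×38.14/10000 + 380100×12.15/10000 + 255200×20.51/10000 + 515100×32.86/10000 + 570200×61.87/10000
= 2008.43 + 864.25 + 461.82 + 523.42 + 1692.62 + 3527.83 = 9078.36.

9078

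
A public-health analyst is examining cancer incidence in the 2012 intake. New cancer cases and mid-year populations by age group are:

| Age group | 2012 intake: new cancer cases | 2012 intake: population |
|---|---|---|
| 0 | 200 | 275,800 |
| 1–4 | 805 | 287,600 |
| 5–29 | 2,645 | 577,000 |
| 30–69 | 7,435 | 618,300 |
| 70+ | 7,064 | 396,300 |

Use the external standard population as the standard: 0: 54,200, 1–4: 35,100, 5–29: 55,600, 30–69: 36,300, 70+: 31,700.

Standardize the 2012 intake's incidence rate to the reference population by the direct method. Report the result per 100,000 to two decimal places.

654.76

Age-specific rates per 100,000 for the 2012 intake: 72.52, 279.90, 458.41, 1202.49, 1782.49.
Standard total = 212,900; weights = 0.2546, 0.1649, 0.2612, 0.1705, 0.1489.
Standardized rate: 0.2546×72.52 + 0.1649×279.90 + 0.2612×458.41 + 0.1705×1202.49 + 0.1489×1782.49 = 654.7562 per 100,000.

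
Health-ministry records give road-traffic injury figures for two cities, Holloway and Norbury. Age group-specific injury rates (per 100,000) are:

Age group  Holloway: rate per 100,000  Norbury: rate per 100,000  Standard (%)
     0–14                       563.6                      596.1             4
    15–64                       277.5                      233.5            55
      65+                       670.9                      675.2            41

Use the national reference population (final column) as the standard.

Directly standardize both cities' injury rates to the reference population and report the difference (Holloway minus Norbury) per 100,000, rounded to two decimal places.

21.14

Standard weights: 0.04, 0.55, 0.41.
Holloway: 0.0400×563.6 + 0.5500×277.5 + 0.4100×670.9 = 450.2380 per 100,000.
Norbury: 0.0400×596.1 + 0.5500×233.5 + 0.4100×675.2 = 429.1010 per 100,000.
Difference = 450.2380 − 429.1010 = 21.1370.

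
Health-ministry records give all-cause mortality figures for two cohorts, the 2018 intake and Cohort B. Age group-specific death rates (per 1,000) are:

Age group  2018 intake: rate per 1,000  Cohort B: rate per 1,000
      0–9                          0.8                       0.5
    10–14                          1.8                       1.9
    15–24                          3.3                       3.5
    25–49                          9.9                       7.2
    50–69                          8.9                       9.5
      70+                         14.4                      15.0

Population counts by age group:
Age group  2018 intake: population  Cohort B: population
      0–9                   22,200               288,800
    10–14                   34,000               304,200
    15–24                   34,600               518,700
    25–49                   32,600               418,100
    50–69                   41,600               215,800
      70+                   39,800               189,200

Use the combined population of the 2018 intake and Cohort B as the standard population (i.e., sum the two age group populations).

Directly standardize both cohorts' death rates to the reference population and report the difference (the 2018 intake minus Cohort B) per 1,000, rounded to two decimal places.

Combined standard total = 2,139,600; weights = 0.1454, 0.1581, 0.2586, 0.2106, 0.1203, 0.1070.
The 2018 intake: 0.1454×0.8 + 0.1581×1.8 + 0.2586×3.3 + 0.2106×9.9 + 0.1203×8.9 + 0.1070×14.4 = 5.9515 per 1,000.
Cohort B: 0.1454×0.5 + 0.1581×1.9 + 0.2586×3.5 + 0.2106×7.2 + 0.1203×9.5 + 0.1070×15.0 = 5.5431 per 1,000.
Difference = 5.9515 − 5.5431 = 0.4084.

0.41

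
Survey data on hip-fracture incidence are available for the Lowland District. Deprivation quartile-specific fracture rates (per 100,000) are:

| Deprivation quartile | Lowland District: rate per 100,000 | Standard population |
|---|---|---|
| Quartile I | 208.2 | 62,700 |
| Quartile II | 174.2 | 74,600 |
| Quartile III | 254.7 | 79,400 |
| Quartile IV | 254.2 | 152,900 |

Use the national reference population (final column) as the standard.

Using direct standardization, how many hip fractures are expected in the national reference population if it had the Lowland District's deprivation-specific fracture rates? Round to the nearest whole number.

Expected hip fractures = Σ (standard pop × deprivation-specific rate ÷ 100,000)
= 62,700×208.2/100,000 + 74,600×174.2/100,000 + 79,400×254.7/100,000 + 152,900×254.2/100,000
= 130.54 + 129.95 + 202.23 + 388.67 = 851.40.

851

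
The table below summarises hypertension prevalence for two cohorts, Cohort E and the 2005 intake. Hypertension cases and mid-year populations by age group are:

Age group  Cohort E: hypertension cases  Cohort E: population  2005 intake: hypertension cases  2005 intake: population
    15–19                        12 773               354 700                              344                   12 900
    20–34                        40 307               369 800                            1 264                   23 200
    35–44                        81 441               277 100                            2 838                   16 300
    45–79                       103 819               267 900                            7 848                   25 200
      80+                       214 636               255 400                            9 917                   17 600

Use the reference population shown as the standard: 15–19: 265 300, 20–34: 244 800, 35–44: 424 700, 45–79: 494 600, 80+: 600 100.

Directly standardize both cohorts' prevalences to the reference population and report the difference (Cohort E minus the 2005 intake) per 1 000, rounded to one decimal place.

Age-specific rates per 1 000 for Cohort E: 36.011, 108.997, 293.905, 387.529, 840.392.
For the 2005 intake: 26.667, 54.483, 174.110, 311.429, 563.466.
Standard total = 2 029 500; weights = 0.1307, 0.1206, 0.2093, 0.2437, 0.2957.
Cohort E: 0.1307×36.011 + 0.1206×108.997 + 0.2093×293.905 + 0.2437×387.529 + 0.2957×840.392 = 422.2952 per 1 000.
The 2005 intake: 0.1307×26.667 + 0.1206×54.483 + 0.2093×174.110 + 0.2437×311.429 + 0.2957×563.466 = 288.9999 per 1 000.
Difference = 422.2952 − 288.9999 = 133.2954.

133.3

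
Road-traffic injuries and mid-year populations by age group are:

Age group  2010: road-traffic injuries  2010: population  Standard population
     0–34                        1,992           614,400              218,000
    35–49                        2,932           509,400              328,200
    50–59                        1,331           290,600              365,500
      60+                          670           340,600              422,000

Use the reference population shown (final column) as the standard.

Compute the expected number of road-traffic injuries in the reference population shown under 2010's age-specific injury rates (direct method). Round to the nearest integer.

5100

Age-specific rates per 100,000 for 2010: 324.22, 575.58, 458.02, 196.71.
Expected road-traffic injuries = Σ (standard pop × age-specific rate ÷ 100,000)
= 218,000×324.22/100,000 + 328,200×575.58/100,000 + 365,500×458.02/100,000 + 422,000×196.71/100,000
= 706.80 + 1889.05 + 1674.06 + 830.12 = 5100.03.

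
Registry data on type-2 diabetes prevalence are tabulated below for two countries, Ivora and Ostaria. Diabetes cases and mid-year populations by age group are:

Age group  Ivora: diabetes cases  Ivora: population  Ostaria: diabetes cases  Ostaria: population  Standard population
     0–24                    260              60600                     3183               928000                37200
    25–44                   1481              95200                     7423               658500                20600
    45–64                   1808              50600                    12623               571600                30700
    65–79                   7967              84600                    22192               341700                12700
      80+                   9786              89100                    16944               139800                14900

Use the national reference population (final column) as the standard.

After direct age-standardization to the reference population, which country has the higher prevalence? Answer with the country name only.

Ivora

Age-specific rates per 1000 for Ivora: 4.290, 15.557, 35.731, 94.173, 109.832.
For Ostaria: 3.430, 11.273, 22.084, 64.946, 121.202.
Standard total = 116100; weights = 0.3204, 0.1774, 0.2644, 0.1094, 0.1283.
Ivora: 0.3204×4.290 + 0.1774×15.557 + 0.2644×35.731 + 0.1094×94.173 + 0.1283×109.832 = 37.9802 per 1000.
Ostaria: 0.3204×3.430 + 0.1774×11.273 + 0.2644×22.084 + 0.1094×64.946 + 0.1283×121.202 = 31.5977 per 1000.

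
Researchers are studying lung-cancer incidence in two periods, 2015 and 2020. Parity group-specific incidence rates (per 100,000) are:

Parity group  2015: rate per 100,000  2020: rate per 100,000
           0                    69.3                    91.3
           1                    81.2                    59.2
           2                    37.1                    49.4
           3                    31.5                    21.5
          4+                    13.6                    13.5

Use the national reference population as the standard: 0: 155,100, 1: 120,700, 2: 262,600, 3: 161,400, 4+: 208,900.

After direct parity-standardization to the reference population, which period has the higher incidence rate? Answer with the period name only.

Standard total = 908,700; weights = 0.1707, 0.1328, 0.2890, 0.1776, 0.2299.
2015: 0.1707×69.3 + 0.1328×81.2 + 0.2890×37.1 + 0.1776×31.5 + 0.2299×13.6 = 42.0566 per 100,000.
2020: 0.1707×91.3 + 0.1328×59.2 + 0.2890×49.4 + 0.1776×21.5 + 0.2299×13.5 = 44.6448 per 100,000.

2020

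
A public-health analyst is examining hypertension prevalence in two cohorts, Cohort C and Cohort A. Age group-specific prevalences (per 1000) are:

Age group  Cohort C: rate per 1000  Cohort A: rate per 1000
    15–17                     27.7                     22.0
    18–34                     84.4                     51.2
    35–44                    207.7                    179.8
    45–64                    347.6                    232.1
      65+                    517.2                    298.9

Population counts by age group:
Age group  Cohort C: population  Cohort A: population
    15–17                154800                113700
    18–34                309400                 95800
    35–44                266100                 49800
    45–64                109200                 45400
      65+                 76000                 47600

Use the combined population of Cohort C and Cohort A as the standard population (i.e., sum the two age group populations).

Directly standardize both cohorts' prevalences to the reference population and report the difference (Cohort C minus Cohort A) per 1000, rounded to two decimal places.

Combined standard total = 1267800; weights = 0.2118, 0.3196, 0.2492, 0.1219, 0.0975.
Cohort C: 0.2118×27.7 + 0.3196×84.4 + 0.2492×207.7 + 0.1219×347.6 + 0.0975×517.2 = 177.4047 per 1000.
Cohort A: 0.2118×22.0 + 0.3196×51.2 + 0.2492×179.8 + 0.1219×232.1 + 0.0975×298.9 = 123.2677 per 1000.
Difference = 177.4047 − 123.2677 = 54.1370.

54.14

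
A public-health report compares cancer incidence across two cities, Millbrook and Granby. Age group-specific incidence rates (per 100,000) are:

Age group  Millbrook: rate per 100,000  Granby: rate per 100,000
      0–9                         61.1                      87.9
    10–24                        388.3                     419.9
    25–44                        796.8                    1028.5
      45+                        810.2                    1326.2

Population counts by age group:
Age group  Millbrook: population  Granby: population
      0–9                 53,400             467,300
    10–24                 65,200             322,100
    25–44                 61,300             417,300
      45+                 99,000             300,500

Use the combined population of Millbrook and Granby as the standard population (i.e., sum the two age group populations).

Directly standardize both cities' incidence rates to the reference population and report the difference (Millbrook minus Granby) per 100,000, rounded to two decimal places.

Combined standard total = 1,786,100; weights = 0.2915, 0.2168, 0.2680, 0.2237.
Millbrook: 0.2915×61.1 + 0.2168×388.3 + 0.2680×796.8 + 0.2237×810.2 = 496.7397 per 100,000.
Granby: 0.2915×87.9 + 0.2168×419.9 + 0.2680×1028.5 + 0.2237×1326.2 = 688.9053 per 100,000.
Difference = 496.7397 − 688.9053 = -192.1656.

-192.17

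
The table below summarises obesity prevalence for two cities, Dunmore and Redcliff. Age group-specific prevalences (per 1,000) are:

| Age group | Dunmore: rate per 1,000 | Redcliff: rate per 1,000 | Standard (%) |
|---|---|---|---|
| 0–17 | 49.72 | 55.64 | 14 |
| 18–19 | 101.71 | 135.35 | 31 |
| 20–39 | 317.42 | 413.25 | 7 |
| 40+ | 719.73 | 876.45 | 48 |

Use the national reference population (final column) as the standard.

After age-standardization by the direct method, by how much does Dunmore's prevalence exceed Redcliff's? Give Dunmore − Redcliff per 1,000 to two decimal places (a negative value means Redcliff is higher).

Standard weights: 0.14, 0.31, 0.07, 0.48.
Dunmore: 0.1400×49.72 + 0.3100×101.71 + 0.0700×317.42 + 0.4800×719.73 = 406.1807 per 1,000.
Redcliff: 0.1400×55.64 + 0.3100×135.35 + 0.0700×413.25 + 0.4800×876.45 = 499.3716 per 1,000.
Difference = 406.1807 − 499.3716 = -93.1909.

-93.19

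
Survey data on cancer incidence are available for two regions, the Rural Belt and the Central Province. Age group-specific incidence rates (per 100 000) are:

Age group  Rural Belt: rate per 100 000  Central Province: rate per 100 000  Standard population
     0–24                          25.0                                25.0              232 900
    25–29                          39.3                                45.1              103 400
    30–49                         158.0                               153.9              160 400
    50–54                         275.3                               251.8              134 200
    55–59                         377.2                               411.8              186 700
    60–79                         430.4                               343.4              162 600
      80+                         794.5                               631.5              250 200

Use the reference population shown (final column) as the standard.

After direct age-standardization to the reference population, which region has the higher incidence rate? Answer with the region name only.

Rural Belt

Standard total = 1 230 400; weights = 0.1893, 0.0840, 0.1304, 0.1091, 0.1517, 0.1322, 0.2033.
The Rural Belt: 0.1893×25.0 + 0.0840×39.3 + 0.1304×158.0 + 0.1091×275.3 + 0.1517×377.2 + 0.1322×430.4 + 0.2033×794.5 = 334.3342 per 100 000.
The Central Province: 0.1893×25.0 + 0.0840×45.1 + 0.1304×153.9 + 0.1091×251.8 + 0.1517×411.8 + 0.1322×343.4 + 0.2033×631.5 = 292.3311 per 100 000.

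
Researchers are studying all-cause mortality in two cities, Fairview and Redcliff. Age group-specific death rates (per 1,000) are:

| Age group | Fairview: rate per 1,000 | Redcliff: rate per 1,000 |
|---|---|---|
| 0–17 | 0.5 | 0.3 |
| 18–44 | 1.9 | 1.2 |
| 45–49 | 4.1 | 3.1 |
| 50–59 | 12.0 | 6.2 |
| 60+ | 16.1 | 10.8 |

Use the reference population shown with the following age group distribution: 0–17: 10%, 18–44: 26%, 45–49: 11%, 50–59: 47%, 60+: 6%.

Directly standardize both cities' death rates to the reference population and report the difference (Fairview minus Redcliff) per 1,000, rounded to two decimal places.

3.36

Standard weights: 0.10, 0.26, 0.11, 0.47, 0.06.
Fairview: 0.1000×0.5 + 0.2600×1.9 + 0.1100×4.1 + 0.4700×12.0 + 0.0600×16.1 = 7.6010 per 1,000.
Redcliff: 0.1000×0.3 + 0.2600×1.2 + 0.1100×3.1 + 0.4700×6.2 + 0.0600×10.8 = 4.2450 per 1,000.
Difference = 7.6010 − 4.2450 = 3.3560.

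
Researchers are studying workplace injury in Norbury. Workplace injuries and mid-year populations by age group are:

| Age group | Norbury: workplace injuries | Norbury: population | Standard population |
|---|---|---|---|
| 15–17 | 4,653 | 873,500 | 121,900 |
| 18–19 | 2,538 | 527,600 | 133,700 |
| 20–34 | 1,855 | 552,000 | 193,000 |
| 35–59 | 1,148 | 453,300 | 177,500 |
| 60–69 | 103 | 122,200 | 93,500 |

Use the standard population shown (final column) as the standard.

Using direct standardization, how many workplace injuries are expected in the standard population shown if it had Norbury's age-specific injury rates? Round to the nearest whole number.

Age-specific rates per 10,000 for Norbury: 53.27, 48.10, 33.61, 25.33, 8.43.
Expected workplace injuries = Σ (standard pop × age-specific rate ÷ 10,000)
= 121,900×53.27/10,000 + 133,700×48.10/10,000 + 193,000×33.61/10,000 + 177,500×25.33/10,000 + 93,500×8.43/10,000
= 649.34 + 643.16 + 648.58 + 449.53 + 78.81 = 2469.41.

2469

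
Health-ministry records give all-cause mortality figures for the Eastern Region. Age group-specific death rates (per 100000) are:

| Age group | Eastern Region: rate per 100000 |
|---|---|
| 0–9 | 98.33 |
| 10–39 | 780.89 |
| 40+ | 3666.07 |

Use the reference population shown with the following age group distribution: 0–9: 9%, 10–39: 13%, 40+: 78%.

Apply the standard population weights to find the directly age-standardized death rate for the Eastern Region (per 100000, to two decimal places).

2969.90

Standard weights: 0.09, 0.13, 0.78.
Standardized rate: 0.0900×98.33 + 0.1300×780.89 + 0.7800×3666.07 = 2969.9000 per 100000.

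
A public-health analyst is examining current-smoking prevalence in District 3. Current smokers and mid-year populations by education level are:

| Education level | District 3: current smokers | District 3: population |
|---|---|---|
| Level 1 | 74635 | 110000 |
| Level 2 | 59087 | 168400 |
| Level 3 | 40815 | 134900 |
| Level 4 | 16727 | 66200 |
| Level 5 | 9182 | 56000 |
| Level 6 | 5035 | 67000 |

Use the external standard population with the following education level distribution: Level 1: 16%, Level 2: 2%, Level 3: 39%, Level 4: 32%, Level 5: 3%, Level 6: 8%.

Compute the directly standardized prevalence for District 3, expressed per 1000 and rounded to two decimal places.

Education-specific rates per 1000 for District 3: 678.500, 350.873, 302.557, 252.674, 163.964, 75.149.
Standard weights: 0.16, 0.02, 0.39, 0.32, 0.03, 0.08.
Standardized rate: 0.1600×678.500 + 0.0200×350.873 + 0.3900×302.557 + 0.3200×252.674 + 0.0300×163.964 + 0.0800×75.149 = 325.3613 per 1000.

325.36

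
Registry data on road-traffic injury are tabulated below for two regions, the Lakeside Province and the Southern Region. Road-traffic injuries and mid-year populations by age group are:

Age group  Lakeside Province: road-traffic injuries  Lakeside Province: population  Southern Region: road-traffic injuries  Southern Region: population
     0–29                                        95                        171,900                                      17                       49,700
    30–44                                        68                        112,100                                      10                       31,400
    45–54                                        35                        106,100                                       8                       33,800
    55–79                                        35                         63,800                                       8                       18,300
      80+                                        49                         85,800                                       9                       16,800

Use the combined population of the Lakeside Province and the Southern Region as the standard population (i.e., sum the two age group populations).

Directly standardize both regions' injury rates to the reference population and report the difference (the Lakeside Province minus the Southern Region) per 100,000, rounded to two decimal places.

16.50

Age-specific rates per 100,000 for the Lakeside Province: 55.26, 60.66, 32.99, 54.86, 57.11.
For the Southern Region: 34.21, 31.85, 23.67, 43.72, 53.57.
Combined standard total = 689,700; weights = 0.3213, 0.2081, 0.2028, 0.1190, 0.1488.
The Lakeside Province: 0.3213×55.26 + 0.2081×60.66 + 0.2028×32.99 + 0.1190×54.86 + 0.1488×57.11 = 52.0947 per 100,000.
The Southern Region: 0.3213×34.21 + 0.2081×31.85 + 0.2028×23.67 + 0.1190×43.72 + 0.1488×53.57 = 35.5904 per 100,000.
Difference = 52.0947 − 35.5904 = 16.5043.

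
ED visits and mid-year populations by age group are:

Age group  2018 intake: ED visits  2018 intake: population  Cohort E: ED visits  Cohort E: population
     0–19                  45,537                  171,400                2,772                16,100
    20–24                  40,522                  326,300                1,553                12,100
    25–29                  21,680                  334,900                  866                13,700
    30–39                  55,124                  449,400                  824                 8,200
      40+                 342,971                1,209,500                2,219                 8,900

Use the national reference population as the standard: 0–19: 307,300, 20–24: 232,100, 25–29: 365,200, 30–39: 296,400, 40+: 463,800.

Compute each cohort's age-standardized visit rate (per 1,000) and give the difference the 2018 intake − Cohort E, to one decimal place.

30.5

Age-specific rates per 1,000 for the 2018 intake: 265.677, 124.186, 64.736, 122.661, 283.564.
For Cohort E: 172.174, 128.347, 63.212, 100.488, 249.326.
Standard total = 1,664,800; weights = 0.1846, 0.1394, 0.2194, 0.1780, 0.2786.
The 2018 intake: 0.1846×265.677 + 0.1394×124.186 + 0.2194×64.736 + 0.1780×122.661 + 0.2786×283.564 = 181.3921 per 1,000.
Cohort E: 0.1846×172.174 + 0.1394×128.347 + 0.2194×63.212 + 0.1780×100.488 + 0.2786×249.326 = 150.8921 per 1,000.
Difference = 181.3921 − 150.8921 = 30.5000.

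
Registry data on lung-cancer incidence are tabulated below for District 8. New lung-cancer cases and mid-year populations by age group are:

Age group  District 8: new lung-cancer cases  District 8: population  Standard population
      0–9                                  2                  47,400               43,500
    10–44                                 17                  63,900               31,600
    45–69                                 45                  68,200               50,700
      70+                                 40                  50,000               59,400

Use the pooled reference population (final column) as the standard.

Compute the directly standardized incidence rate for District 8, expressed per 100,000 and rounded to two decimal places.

49.25

Age-specific rates per 100,000 for District 8: 4.22, 26.60, 65.98, 80.00.
Standard total = 185,200; weights = 0.2349, 0.1706, 0.2738, 0.3207.
Standardized rate: 0.2349×4.22 + 0.1706×26.60 + 0.2738×65.98 + 0.3207×80.00 = 49.2524 per 100,000.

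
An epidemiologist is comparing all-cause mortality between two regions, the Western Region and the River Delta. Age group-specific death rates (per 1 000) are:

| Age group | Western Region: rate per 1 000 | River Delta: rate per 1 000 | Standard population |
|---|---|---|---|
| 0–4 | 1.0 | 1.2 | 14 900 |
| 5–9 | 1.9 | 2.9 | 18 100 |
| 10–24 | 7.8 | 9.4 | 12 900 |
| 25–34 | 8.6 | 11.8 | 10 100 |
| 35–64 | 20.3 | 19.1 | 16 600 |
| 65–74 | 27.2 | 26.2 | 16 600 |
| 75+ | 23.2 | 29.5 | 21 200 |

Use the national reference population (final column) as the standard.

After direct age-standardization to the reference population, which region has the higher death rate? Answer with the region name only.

Standard total = 110 400; weights = 0.1350, 0.1639, 0.1168, 0.0915, 0.1504, 0.1504, 0.1920.
The Western Region: 0.1350×1.0 + 0.1639×1.9 + 0.1168×7.8 + 0.0915×8.6 + 0.1504×20.3 + 0.1504×27.2 + 0.1920×23.2 = 13.7419 per 1 000.
The River Delta: 0.1350×1.2 + 0.1639×2.9 + 0.1168×9.4 + 0.0915×11.8 + 0.1504×19.1 + 0.1504×26.2 + 0.1920×29.5 = 15.2916 per 1 000.

River Delta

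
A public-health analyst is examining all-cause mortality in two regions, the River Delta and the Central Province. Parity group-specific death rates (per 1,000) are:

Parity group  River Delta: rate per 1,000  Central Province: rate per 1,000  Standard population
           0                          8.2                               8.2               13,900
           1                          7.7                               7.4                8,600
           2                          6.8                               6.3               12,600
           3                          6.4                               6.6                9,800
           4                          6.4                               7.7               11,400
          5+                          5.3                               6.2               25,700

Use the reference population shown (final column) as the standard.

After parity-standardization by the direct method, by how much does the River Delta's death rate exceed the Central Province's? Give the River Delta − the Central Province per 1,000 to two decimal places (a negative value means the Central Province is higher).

-0.38

Standard total = 82,000; weights = 0.1695, 0.1049, 0.1537, 0.1195, 0.1390, 0.3134.
The River Delta: 0.1695×8.2 + 0.1049×7.7 + 0.1537×6.8 + 0.1195×6.4 + 0.1390×6.4 + 0.3134×5.3 = 6.5582 per 1,000.
The Central Province: 0.1695×8.2 + 0.1049×7.4 + 0.1537×6.3 + 0.1195×6.6 + 0.1390×7.7 + 0.3134×6.2 = 6.9366 per 1,000.
Difference = 6.5582 − 6.9366 = -0.3784.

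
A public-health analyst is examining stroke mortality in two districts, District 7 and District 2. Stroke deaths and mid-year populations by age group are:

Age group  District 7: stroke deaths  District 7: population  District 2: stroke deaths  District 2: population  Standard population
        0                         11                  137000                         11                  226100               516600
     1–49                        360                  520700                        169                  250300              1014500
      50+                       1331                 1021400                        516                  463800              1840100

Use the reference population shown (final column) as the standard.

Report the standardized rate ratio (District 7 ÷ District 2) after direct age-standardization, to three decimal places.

1.139

Age-specific rates per 100000 for District 7: 8.03, 69.14, 130.31.
For District 2: 4.87, 67.52, 111.25.
Standard total = 3371200; weights = 0.1532, 0.3009, 0.5458.
District 7: 0.1532×8.03 + 0.3009×69.14 + 0.5458×130.31 = 93.1638 per 100000.
District 2: 0.1532×4.87 + 0.3009×67.52 + 0.5458×111.25 = 81.7903 per 100000.
Ratio = 93.1638 ÷ 81.7903 = 1.13906.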